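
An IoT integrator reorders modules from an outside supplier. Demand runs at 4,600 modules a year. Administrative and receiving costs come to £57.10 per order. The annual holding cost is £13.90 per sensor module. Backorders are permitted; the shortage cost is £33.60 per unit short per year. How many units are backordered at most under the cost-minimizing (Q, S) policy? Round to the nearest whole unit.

S* ≈ 68 modules

With planned backorders, Q* = √(2DS/H) · √((H+B)/B).
√(2DS/H) = √(2 × 4,600 × 57.1 / 13.9) = 194.404.
√((H+B)/B) = √((13.9+33.6)/33.6) = 1.1890.
Q* ≈ 231.144.
S* = Q* · H/(H+B) = 231.144 × 13.9/47.5 ≈ 67.640.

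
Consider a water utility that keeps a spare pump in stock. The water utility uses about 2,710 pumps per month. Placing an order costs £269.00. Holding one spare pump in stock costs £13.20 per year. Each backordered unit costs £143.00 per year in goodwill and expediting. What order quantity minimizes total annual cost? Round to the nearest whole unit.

Q* ≈ 1,203 pumps

Annual demand D = 2,710 × 12 = 32,520.
With planned backorders, Q* = √(2DS/H) · √((H+B)/B).
√(2DS/H) = √(2 × 32,520 × 269 / 13.2) = 1151.276.
√((H+B)/B) = √((13.2+143)/143) = 1.0451.
Q* ≈ 1203.239.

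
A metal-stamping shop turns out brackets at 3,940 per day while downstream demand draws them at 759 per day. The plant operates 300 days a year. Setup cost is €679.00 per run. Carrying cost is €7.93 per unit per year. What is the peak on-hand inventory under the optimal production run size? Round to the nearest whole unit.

I_max ≈ 5,611 brackets

Annual demand D = 759 × 300 = 227,700.
Production build-up factor (1 − d/p) = 1 − 759/3,940 = 0.8074.
Q* = √(2DS / (H(1 − d/p))) = √(2 × 227,700 × 679 / (7.93 × 0.8074)).
= √(309,216,600 / 6.4024) ≈ 6949.620.
Maximum inventory = Q*(1 − d/p) = 6949.620 × 0.8074 ≈ 5610.848.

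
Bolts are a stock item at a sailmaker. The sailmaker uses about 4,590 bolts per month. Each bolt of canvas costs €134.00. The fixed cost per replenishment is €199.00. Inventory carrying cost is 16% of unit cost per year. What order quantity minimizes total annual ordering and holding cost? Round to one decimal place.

Annual demand D = 4,590 × 12 = 55,080.
Holding cost H = 0.16 × €134.00 = €21.4400 per unit per year.
EOQ = √(2DS / H) = √(2 × 55,080 × 199 / 21.44).
= √(21,921,840 / 21.44) = √1,022,473.8806 ≈ 1011.175.

Q* ≈ 1,011.2 bolts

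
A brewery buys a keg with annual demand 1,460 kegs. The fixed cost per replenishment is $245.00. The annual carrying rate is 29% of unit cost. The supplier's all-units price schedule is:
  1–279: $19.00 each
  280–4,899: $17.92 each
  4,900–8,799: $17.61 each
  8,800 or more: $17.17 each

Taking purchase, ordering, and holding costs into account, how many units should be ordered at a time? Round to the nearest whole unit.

Holding cost per unit per year at price C is H = 0.29·C.
For each price level, check whether its EOQ is feasible; otherwise the best quantity at that price is the breakpoint.
Tier 1 ($19.00): EOQ = 360.3 exceeds tier's upper bound 279, so this tier is dominated.
EOQ at $17.92 = 371.0 (feasible in tier 2): TC = 1,460×$17.92 + (1,460/371.0)×245 + (371.0/2)×0.29×$17.92 = $28,091.36.
EOQ at $17.61 = 374.3 < 4900, so use break Q=4900: TC = 1,460×$17.61 + (1,460/4900.0)×245 + (4900.0/2)×0.29×$17.61 = $38,295.50.
EOQ at $17.17 = 379.0 < 8800, so use break Q=8800: TC = 1,460×$17.17 + (1,460/8800.0)×245 + (8800.0/2)×0.29×$17.17 = $47,017.77.
Lowest total cost is $28,091.36 at Q = 371.0.

Q* ≈ 371 kegs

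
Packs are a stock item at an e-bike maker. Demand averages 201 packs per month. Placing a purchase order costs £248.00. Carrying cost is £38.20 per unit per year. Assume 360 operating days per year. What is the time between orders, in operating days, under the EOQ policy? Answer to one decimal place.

T ≈ 26.4 days

Annual demand D = 201 × 12 = 2,412.
The optimal lot size = √(2DS/H) = √(2 × 2,412 × 248 / 38.2) ≈ 176.97.
Cycle time = Q*/D × 360 = 176.97 / 2,412 × 360 ≈ 26.413 days.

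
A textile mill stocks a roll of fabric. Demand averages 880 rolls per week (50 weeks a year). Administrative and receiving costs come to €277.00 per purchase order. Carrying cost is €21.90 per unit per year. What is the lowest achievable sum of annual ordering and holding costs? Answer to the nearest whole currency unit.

TC* ≈ €23,105

Annual demand D = 880 × 50 = 44,000.
EOQ = √(2DS/H) = √(2 × 44,000 × 277 / 21.9) ≈ 1055.02.
At Q*, ordering cost (D/Q*)S equals holding cost (Q*/2)H, each = √(DSH/2).
Minimum total = √(2DSH) = √(2 × 44,000 × 277 × 21.9) ≈ 23104.857.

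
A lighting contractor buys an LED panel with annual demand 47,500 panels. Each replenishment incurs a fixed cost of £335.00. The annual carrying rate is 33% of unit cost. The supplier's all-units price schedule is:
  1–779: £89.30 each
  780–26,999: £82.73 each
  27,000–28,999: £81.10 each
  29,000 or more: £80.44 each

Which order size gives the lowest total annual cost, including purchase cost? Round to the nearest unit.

Holding cost per unit per year at price C is H = 0.33·C.
Candidates are each tier's EOQ (if it falls in that tier) and each price-break quantity.
Tier 1 (£89.30): EOQ = 1039.2 exceeds tier's upper bound 779, so this tier is dominated.
EOQ at £82.73 = 1079.7 (feasible in tier 2): TC = 47,500×£82.73 + (47,500/1079.7)×335 + (1079.7/2)×0.33×£82.73 = £3,959,151.28.
EOQ at £81.10 = 1090.5 < 27000, so use break Q=27000: TC = 47,500×£81.10 + (47,500/27000.0)×335 + (27000.0/2)×0.33×£81.10 = £4,214,139.85.
EOQ at £80.44 = 1094.9 < 29000, so use break Q=29000: TC = 47,500×£80.44 + (47,500/29000.0)×335 + (29000.0/2)×0.33×£80.44 = £4,206,354.11.
Lowest total cost is £3,959,151.28 at Q = 1079.7.

Q* ≈ 1,080 panels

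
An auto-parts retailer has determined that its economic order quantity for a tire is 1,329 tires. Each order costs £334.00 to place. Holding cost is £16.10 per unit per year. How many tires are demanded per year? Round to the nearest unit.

D ≈ 42,570 tires per year

Squaring Q* = √(2DS/H) gives Q*² = 2DS/H.
From Q* = √(2DS/H): D = Q*²H / (2S) = 1,329² × 16.1 / (2 × 334) = 42569.581.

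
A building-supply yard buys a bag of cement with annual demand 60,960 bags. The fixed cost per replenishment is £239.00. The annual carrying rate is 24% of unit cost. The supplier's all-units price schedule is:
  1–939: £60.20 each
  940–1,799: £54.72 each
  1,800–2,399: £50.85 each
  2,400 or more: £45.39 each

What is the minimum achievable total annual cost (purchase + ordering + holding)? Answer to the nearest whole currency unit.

TC* ≈ £2,786,117

Holding cost per unit per year at price C is H = 0.24·C.
Evaluate total cost at each tier's feasible EOQ or, if the EOQ is below the tier, at the tier's minimum quantity.
Tier 1 (£60.20): EOQ = 1420.1 exceeds tier's upper bound 939, so this tier is dominated.
EOQ at £54.72 = 1489.6 (feasible in tier 2): TC = 60,960×£54.72 + (60,960/1489.6)×239 + (1489.6/2)×0.24×£54.72 = £3,355,293.28.
EOQ at £50.85 = 1545.2 < 1800, so use break Q=1800: TC = 60,960×£50.85 + (60,960/1800.0)×239 + (1800.0/2)×0.24×£50.85 = £3,118,893.73.
EOQ at £45.39 = 1635.5 < 2400, so use break Q=2400: TC = 60,960×£45.39 + (60,960/2400.0)×239 + (2400.0/2)×0.24×£45.39 = £2,786,117.32.
Lowest total cost among the candidates is at Q = 2400.0.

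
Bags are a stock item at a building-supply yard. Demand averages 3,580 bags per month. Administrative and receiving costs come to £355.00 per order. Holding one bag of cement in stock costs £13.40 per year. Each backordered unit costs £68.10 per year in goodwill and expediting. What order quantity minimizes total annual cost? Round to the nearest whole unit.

Annual demand D = 3,580 × 12 = 42,960.
With planned backorders, Q* = √(2DS/H) · √((H+B)/B).
√(2DS/H) = √(2 × 42,960 × 355 / 13.4) = 1508.721.
√((H+B)/B) = √((13.4+68.1)/68.1) = 1.0940.
Q* ≈ 1650.495.

Q* ≈ 1,650 bags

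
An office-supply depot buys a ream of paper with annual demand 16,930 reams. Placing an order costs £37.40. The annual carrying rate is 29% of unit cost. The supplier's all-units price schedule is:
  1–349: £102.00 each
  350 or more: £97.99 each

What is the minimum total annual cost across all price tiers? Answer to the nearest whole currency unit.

TC* ≈ £1,665,753

Holding cost per unit per year at price C is H = 0.29·C.
For each price level, check whether its EOQ is feasible; otherwise the best quantity at that price is the breakpoint.
EOQ at £102.00 = 206.9 (feasible in tier 1): TC = 16,930×£102.00 + (16,930/206.9)×37.4 + (206.9/2)×0.29×£102.00 = £1,732,980.38.
EOQ at £97.99 = 211.1 < 350, so use break Q=350: TC = 16,930×£97.99 + (16,930/350.0)×37.4 + (350.0/2)×0.29×£97.99 = £1,665,752.78.
Lowest total cost among the candidates is at Q = 350.0.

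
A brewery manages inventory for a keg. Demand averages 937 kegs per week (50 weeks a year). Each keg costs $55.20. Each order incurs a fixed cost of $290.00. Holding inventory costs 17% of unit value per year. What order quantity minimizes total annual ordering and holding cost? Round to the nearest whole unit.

Q* ≈ 1,702 kegs

Annual demand D = 937 × 50 = 46,850.
Holding cost H = 0.17 × $55.20 = $9.3840 per unit per year.
EOQ = √(2DS / H) = √(2 × 46,850 × 290 / 9.384).
= √(27,173,000 / 9.384) = √2,895,673.4868 ≈ 1701.668.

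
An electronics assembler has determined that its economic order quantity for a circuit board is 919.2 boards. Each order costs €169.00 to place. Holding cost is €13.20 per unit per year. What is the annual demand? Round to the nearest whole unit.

Invert the EOQ relation Q*² = 2DS/H.
From Q* = √(2DS/H): D = Q*²H / (2S) = 919.2² × 13.2 / (2 × 169) = 32997.213.

D ≈ 32,997 boards per year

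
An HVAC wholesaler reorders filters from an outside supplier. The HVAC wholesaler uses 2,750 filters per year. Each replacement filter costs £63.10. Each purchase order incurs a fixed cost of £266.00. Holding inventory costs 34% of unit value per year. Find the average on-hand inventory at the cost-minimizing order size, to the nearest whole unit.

Holding cost H = 0.34 × £63.10 = £21.4540 per unit per year.
EOQ = √(2DS/H) = √(2 × 2,750 × 266 / 21.454) ≈ 261.14.
Average inventory = Q*/2 ≈ 261.14 / 2 = 130.568.

Average inventory ≈ 131 filters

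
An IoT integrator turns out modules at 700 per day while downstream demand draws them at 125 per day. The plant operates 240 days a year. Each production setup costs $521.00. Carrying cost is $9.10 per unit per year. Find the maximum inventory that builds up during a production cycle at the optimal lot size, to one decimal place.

Annual demand D = 125 × 240 = 30,000.
Production build-up factor (1 − d/p) = 1 − 125/700 = 0.8214.
Q* = √(2DS / (H(1 − d/p))) = √(2 × 30,000 × 521 / (9.1 × 0.8214)).
= √(31,260,000 / 7.475) ≈ 2044.979.
Maximum inventory = Q*(1 − d/p) = 2044.979 × 0.8214 ≈ 1679.804.

I_max ≈ 1,679.8 modules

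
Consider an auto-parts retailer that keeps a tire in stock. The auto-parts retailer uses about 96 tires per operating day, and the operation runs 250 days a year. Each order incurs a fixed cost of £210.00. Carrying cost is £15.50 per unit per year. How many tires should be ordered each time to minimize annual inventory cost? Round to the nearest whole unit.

Annual demand D = 96 × 250 = 24,000.
EOQ = √(2DS / H) = √(2 × 24,000 × 210 / 15.5).
= √(10,080,000 / 15.5) = √650,322.5806 ≈ 806.426.

Q* ≈ 806 tires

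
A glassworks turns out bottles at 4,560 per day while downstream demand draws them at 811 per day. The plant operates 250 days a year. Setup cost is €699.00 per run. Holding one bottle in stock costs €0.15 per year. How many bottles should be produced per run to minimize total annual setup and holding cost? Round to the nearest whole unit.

Annual demand D = 811 × 250 = 202,750.
Production build-up factor (1 − d/p) = 1 − 811/4,560 = 0.8221.
Q* = √(2DS / (H(1 − d/p))) = √(2 × 202,750 × 699 / (0.15 × 0.8221)).
= √(283,444,500 / 0.1233) ≈ 47941.662.

Q* ≈ 47,942 bottles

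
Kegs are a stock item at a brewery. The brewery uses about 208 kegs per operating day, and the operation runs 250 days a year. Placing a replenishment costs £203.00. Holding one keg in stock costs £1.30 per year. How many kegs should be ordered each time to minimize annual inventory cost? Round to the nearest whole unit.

Annual demand D = 208 × 250 = 52,000.
EOQ = √(2DS / H) = √(2 × 52,000 × 203 / 1.3).
= √(21,112,000 / 1.3) = √16,240,000 ≈ 4029.888.

Q* ≈ 4,030 kegs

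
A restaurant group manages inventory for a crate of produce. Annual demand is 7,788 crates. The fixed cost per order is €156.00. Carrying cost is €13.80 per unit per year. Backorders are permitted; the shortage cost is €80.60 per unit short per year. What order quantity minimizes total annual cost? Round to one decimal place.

With planned backorders, Q* = √(2DS/H) · √((H+B)/B).
√(2DS/H) = √(2 × 7,788 × 156 / 13.8) = 419.615.
√((H+B)/B) = √((13.8+80.6)/80.6) = 1.0822.
Q* ≈ 454.119.

Q* ≈ 454.1 crates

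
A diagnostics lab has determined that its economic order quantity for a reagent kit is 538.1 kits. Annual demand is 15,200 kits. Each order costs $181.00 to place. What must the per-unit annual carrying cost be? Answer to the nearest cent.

H ≈ $19.00

The basic EOQ model gives Q* = √(2DS/H); rearrange for the unknown.
From Q* = √(2DS/H): H = 2DS / Q*² = 2 × 15,200 × 181 / 538.1² = 19.0032.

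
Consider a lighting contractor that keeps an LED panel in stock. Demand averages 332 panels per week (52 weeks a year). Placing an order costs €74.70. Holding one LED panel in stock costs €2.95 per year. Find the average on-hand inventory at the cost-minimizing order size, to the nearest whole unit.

Annual demand D = 332 × 52 = 17,264.
Q* = √(2DS/H) = √(2 × 17,264 × 74.7 / 2.95) ≈ 935.05.
Average inventory = Q*/2 ≈ 935.05 / 2 = 467.525.

Average inventory ≈ 468 panels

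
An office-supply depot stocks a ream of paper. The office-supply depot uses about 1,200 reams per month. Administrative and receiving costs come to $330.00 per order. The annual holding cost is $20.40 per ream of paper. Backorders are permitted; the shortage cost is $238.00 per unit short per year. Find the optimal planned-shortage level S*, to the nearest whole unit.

Annual demand D = 1,200 × 12 = 14,400.
With planned backorders, Q* = √(2DS/H) · √((H+B)/B).
√(2DS/H) = √(2 × 14,400 × 330 / 20.4) = 682.556.
√((H+B)/B) = √((20.4+238)/238) = 1.0420.
Q* ≈ 711.207.
S* = Q* · H/(H+B) = 711.207 × 20.4/258.4 ≈ 56.148.

S* ≈ 56 reams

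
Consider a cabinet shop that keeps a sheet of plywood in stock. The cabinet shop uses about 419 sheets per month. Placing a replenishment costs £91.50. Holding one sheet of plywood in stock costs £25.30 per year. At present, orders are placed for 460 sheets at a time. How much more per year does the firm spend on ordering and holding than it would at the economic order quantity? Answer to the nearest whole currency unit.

Annual demand D = 419 × 12 = 5,028.
EOQ = √(2DS/H) = √(2 × 5,028 × 91.5 / 25.3) ≈ 190.71.
Cost at Q* = (D/Q*)S + (Q*/2)H = √(2DSH) ≈ £4,824.85.
Cost at Q = 460: (5,028/460)×91.5 + (460/2)×25.3 = £1,000.13 + £5,819.00 = £6,819.13.
Excess = £6,819.13 − £4,824.85 = £1,994.29.

Extra cost ≈ £1,994 per year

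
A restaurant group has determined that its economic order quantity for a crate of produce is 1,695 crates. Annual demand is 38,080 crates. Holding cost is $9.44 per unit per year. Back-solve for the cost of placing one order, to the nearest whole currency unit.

S ≈ $356

Invert the EOQ relation Q*² = 2DS/H.
From Q* = √(2DS/H): S = Q*²H / (2D) = 1,695² × 9.44 / (2 × 38,080) = 356.1102.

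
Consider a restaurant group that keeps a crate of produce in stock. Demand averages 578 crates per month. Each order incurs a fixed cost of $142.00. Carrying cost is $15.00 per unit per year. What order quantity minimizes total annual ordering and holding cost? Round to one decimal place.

Q* ≈ 362.4 crates

Annual demand D = 578 × 12 = 6,936.
EOQ = √(2DS / H) = √(2 × 6,936 × 142 / 15).
= √(1,969,824 / 15) = √131,321.6 ≈ 362.383.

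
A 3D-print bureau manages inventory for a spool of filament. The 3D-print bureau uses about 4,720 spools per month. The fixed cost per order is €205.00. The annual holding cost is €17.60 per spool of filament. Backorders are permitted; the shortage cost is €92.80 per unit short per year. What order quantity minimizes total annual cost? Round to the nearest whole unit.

Q* ≈ 1,253 spools

Annual demand D = 4,720 × 12 = 56,640.
With planned backorders, Q* = √(2DS/H) · √((H+B)/B).
√(2DS/H) = √(2 × 56,640 × 205 / 17.6) = 1148.675.
√((H+B)/B) = √((17.6+92.8)/92.8) = 1.0907.
Q* ≈ 1252.875.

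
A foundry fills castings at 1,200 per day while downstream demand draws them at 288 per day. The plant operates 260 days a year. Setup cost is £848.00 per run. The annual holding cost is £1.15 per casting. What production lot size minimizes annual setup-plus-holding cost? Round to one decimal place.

Q* ≈ 12,054.2 castings

Annual demand D = 288 × 260 = 74,880.
Production build-up factor (1 − d/p) = 1 − 288/1,200 = 0.7600.
Q* = √(2DS / (H(1 − d/p))) = √(2 × 74,880 × 848 / (1.15 × 0.7600)).
= √(126,996,480 / 0.874) ≈ 12054.248.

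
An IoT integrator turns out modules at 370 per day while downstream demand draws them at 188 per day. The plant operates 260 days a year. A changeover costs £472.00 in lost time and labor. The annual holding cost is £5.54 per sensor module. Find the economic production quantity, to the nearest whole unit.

Annual demand D = 188 × 260 = 48,880.
Production build-up factor (1 − d/p) = 1 − 188/370 = 0.4919.
Q* = √(2DS / (H(1 − d/p))) = √(2 × 48,880 × 472 / (5.54 × 0.4919)).
= √(46,142,720 / 2.7251) ≈ 4114.925.

Q* ≈ 4,115 modules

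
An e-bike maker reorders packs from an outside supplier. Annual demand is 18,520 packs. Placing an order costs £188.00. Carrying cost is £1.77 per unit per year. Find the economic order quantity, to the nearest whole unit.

Q* ≈ 1,983 packs

EOQ = √(2DS / H) = √(2 × 18,520 × 188 / 1.77).
= √(6,963,520 / 1.77) = √3,934,192.0904 ≈ 1983.480.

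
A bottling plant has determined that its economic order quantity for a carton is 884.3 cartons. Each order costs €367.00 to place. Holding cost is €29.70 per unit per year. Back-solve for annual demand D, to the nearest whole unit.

Squaring Q* = √(2DS/H) gives Q*² = 2DS/H.
From Q* = √(2DS/H): D = Q*²H / (2S) = 884.3² × 29.7 / (2 × 367) = 31641.688.

D ≈ 31,642 cartons per year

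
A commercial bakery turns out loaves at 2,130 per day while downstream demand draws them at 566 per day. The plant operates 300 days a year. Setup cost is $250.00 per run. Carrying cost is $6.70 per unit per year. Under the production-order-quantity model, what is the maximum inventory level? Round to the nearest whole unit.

I_max ≈ 3,050 loaves

Annual demand D = 566 × 300 = 169,800.
Production build-up factor (1 − d/p) = 1 − 566/2,130 = 0.7343.
Q* = √(2DS / (H(1 − d/p))) = √(2 × 169,800 × 250 / (6.7 × 0.7343)).
= √(84,900,000 / 4.9196) ≈ 4154.204.
Maximum inventory = Q*(1 − d/p) = 4154.204 × 0.7343 ≈ 3050.317.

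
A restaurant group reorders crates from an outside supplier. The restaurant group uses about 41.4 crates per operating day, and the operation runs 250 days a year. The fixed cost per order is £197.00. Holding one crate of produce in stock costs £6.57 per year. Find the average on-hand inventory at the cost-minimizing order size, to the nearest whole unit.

Annual demand D = 41.4 × 250 = 10,350.
Q* = √(2DS/H) = √(2 × 10,350 × 197 / 6.57) ≈ 787.84.
Average inventory = Q*/2 ≈ 787.84 / 2 = 393.918.

Average inventory ≈ 394 crates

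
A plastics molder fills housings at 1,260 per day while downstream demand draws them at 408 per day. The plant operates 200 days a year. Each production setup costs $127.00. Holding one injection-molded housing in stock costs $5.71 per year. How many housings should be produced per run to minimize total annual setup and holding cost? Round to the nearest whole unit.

Annual demand D = 408 × 200 = 81,600.
Production build-up factor (1 − d/p) = 1 − 408/1,260 = 0.6762.
Q* = √(2DS / (H(1 − d/p))) = √(2 × 81,600 × 127 / (5.71 × 0.6762)).
= √(20,726,400 / 3.861) ≈ 2316.911.

Q* ≈ 2,317 housings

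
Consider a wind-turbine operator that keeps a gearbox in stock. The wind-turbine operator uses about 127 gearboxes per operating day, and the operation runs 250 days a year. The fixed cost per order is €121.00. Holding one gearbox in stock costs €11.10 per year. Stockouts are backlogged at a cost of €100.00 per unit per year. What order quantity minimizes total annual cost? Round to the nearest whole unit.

Q* ≈ 877 gearboxes

Annual demand D = 127 × 250 = 31,750.
With planned backorders, Q* = √(2DS/H) · √((H+B)/B).
√(2DS/H) = √(2 × 31,750 × 121 / 11.1) = 831.990.
√((H+B)/B) = √((11.1+100)/100) = 1.0540.
Q* ≈ 876.951.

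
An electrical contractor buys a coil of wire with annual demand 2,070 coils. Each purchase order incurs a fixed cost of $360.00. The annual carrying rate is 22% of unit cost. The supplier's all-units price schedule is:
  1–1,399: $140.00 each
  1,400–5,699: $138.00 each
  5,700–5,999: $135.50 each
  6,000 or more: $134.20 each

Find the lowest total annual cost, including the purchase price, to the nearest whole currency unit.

TC* ≈ $296,575

Holding cost per unit per year at price C is H = 0.22·C.
Evaluate total cost at each tier's feasible EOQ or, if the EOQ is below the tier, at the tier's minimum quantity.
EOQ at $140.00 = 220.0 (feasible in tier 1): TC = 2,070×$140.00 + (2,070/220.0)×360 + (220.0/2)×0.22×$140.00 = $296,575.27.
EOQ at $138.00 = 221.6 < 1400, so use break Q=1400: TC = 2,070×$138.00 + (2,070/1400.0)×360 + (1400.0/2)×0.22×$138.00 = $307,444.29.
EOQ at $135.50 = 223.6 < 5700, so use break Q=5700: TC = 2,070×$135.50 + (2,070/5700.0)×360 + (5700.0/2)×0.22×$135.50 = $365,574.24.
EOQ at $134.20 = 224.7 < 6000, so use break Q=6000: TC = 2,070×$134.20 + (2,070/6000.0)×360 + (6000.0/2)×0.22×$134.20 = $366,490.20.
Lowest total cost among the candidates is at Q = 220.0.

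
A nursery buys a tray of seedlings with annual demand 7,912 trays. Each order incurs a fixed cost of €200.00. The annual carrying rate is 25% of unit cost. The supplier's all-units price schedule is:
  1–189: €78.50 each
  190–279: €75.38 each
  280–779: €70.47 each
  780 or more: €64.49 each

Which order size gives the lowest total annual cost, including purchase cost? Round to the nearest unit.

Holding cost per unit per year at price C is H = 0.25·C.
Evaluate total cost at each tier's feasible EOQ or, if the EOQ is below the tier, at the tier's minimum quantity.
Tier 1 (€78.50): EOQ = 401.6 exceeds tier's upper bound 189, so this tier is dominated.
Tier 2 (€75.38): EOQ = 409.8 exceeds tier's upper bound 279, so this tier is dominated.
EOQ at €70.47 = 423.8 (feasible in tier 3): TC = 7,912×€70.47 + (7,912/423.8)×200 + (423.8/2)×0.25×€70.47 = €565,025.62.
EOQ at €64.49 = 443.1 < 780, so use break Q=780: TC = 7,912×€64.49 + (7,912/780.0)×200 + (780.0/2)×0.25×€64.49 = €518,561.37.
Lowest total cost is €518,561.37 at Q = 780.0.

Q* ≈ 780 trays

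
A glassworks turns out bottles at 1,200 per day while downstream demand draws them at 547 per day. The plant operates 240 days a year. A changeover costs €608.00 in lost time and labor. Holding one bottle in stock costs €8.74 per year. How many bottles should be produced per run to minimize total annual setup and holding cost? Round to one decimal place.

Q* ≈ 5,793.5 bottles

Annual demand D = 547 × 240 = 131,280.
Production build-up factor (1 − d/p) = 1 − 547/1,200 = 0.5442.
Q* = √(2DS / (H(1 − d/p))) = √(2 × 131,280 × 608 / (8.74 × 0.5442)).
= √(159,636,480 / 4.756) ≈ 5793.545.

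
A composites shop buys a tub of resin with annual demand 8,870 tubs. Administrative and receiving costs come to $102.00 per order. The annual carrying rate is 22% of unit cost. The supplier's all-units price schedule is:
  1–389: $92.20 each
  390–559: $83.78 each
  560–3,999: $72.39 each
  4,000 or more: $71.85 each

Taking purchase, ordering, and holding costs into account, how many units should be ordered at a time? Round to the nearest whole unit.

Holding cost per unit per year at price C is H = 0.22·C.
Candidates are each tier's EOQ (if it falls in that tier) and each price-break quantity.
EOQ at $92.20 = 298.7 (feasible in tier 1): TC = 8,870×$92.20 + (8,870/298.7)×102 + (298.7/2)×0.22×$92.20 = $823,872.34.
EOQ at $83.78 = 313.3 < 390, so use break Q=390: TC = 8,870×$83.78 + (8,870/390.0)×102 + (390.0/2)×0.22×$83.78 = $749,042.61.
EOQ at $72.39 = 337.1 < 560, so use break Q=560: TC = 8,870×$72.39 + (8,870/560.0)×102 + (560.0/2)×0.22×$72.39 = $648,174.13.
EOQ at $71.85 = 338.3 < 4000, so use break Q=4000: TC = 8,870×$71.85 + (8,870/4000.0)×102 + (4000.0/2)×0.22×$71.85 = $669,149.69.
Lowest total cost is $648,174.13 at Q = 560.0.

Q* ≈ 560 tubs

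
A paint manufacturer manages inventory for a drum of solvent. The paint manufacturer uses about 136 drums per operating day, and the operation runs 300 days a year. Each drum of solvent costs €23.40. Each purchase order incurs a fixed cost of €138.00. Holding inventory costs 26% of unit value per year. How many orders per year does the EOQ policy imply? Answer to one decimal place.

N ≈ 30.0 orders per year

Annual demand D = 136 × 300 = 40,800.
Holding cost H = 0.26 × €23.40 = €6.0840 per unit per year.
EOQ = √(2DS/H) = √(2 × 40,800 × 138 / 6.084) ≈ 1360.47.
Orders per year = D / Q* = 40,800 / 1360.47 ≈ 29.990.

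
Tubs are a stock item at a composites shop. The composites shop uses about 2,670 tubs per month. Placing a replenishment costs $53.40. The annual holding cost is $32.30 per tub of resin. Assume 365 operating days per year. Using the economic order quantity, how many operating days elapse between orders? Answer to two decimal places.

T ≈ 3.71 days

Annual demand D = 2,670 × 12 = 32,040.
EOQ = √(2DS/H) = √(2 × 32,040 × 53.4 / 32.3) ≈ 325.48.
Cycle time = Q*/D × 365 = 325.48 / 32,040 × 365 ≈ 3.708 days.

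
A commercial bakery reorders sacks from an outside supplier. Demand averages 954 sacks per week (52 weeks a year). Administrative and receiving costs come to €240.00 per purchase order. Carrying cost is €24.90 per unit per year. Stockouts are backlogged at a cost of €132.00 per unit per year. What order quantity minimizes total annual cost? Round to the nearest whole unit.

Annual demand D = 954 × 52 = 49,608.
With planned backorders, Q* = √(2DS/H) · √((H+B)/B).
√(2DS/H) = √(2 × 49,608 × 240 / 24.9) = 977.905.
√((H+B)/B) = √((24.9+132)/132) = 1.0902.
Q* ≈ 1066.157.

Q* ≈ 1,066 sacks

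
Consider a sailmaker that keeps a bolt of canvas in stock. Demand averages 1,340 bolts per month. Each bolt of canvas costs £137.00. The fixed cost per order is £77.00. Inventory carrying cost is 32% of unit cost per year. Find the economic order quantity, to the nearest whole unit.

Q* ≈ 238 bolts

Annual demand D = 1,340 × 12 = 16,080.
Holding cost H = 0.32 × £137.00 = £43.8400 per unit per year.
EOQ = √(2DS / H) = √(2 × 16,080 × 77 / 43.84).
= √(2,476,320 / 43.84) = √56,485.4015 ≈ 237.667.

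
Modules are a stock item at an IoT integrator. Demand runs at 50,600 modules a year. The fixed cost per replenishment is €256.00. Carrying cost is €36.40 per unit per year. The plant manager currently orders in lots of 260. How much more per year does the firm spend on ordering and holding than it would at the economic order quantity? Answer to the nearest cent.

EOQ = √(2DS/H) = √(2 × 50,600 × 256 / 36.4) ≈ 843.64.
Cost at Q* = (D/Q*)S + (Q*/2)H = √(2DSH) ≈ €30,708.66.
Cost at Q = 260: (50,600/260)×256 + (260/2)×36.4 = €49,821.54 + €4,732.00 = €54,553.54.
Excess = €54,553.54 − €30,708.66 = €23,844.87.

Extra cost ≈ €23,844.87 per year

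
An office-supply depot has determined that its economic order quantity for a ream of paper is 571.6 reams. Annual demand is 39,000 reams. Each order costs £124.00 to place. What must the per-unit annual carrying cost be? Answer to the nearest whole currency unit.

H ≈ £30

Squaring Q* = √(2DS/H) gives Q*² = 2DS/H.
From Q* = √(2DS/H): H = 2DS / Q*² = 2 × 39,000 × 124 / 571.6² = 29.6027.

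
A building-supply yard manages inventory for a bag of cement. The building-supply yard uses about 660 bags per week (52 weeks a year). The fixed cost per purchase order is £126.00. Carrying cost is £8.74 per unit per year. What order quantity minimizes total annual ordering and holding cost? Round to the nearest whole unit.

Q* ≈ 995 bags

Annual demand D = 660 × 52 = 34,320.
EOQ = √(2DS / H) = √(2 × 34,320 × 126 / 8.74).
= √(8,648,640 / 8.74) = √989,546.9108 ≈ 994.760.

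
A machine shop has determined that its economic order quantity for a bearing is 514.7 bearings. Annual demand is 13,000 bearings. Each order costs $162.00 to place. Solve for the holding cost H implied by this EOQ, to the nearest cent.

The basic EOQ model gives Q* = √(2DS/H); rearrange for the unknown.
From Q* = √(2DS/H): H = 2DS / Q*² = 2 × 13,000 × 162 / 514.7² = 15.8994.

H ≈ $15.90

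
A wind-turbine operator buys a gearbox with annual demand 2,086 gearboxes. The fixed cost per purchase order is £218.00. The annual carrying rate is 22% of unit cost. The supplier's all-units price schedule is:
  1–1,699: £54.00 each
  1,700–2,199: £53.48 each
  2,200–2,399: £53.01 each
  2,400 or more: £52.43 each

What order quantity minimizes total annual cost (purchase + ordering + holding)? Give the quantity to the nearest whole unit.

Q* ≈ 277 gearboxes

Holding cost per unit per year at price C is H = 0.22·C.
Evaluate total cost at each tier's feasible EOQ or, if the EOQ is below the tier, at the tier's minimum quantity.
EOQ at £54.00 = 276.7 (feasible in tier 1): TC = 2,086×£54.00 + (2,086/276.7)×218 + (276.7/2)×0.22×£54.00 = £115,931.07.
EOQ at £53.48 = 278.0 < 1700, so use break Q=1700: TC = 2,086×£53.48 + (2,086/1700.0)×218 + (1700.0/2)×0.22×£53.48 = £121,827.54.
EOQ at £53.01 = 279.3 < 2200, so use break Q=2200: TC = 2,086×£53.01 + (2,086/2200.0)×218 + (2200.0/2)×0.22×£53.01 = £123,613.98.
EOQ at £52.43 = 280.8 < 2400, so use break Q=2400: TC = 2,086×£52.43 + (2,086/2400.0)×218 + (2400.0/2)×0.22×£52.43 = £123,399.98.
Lowest total cost is £115,931.07 at Q = 276.7.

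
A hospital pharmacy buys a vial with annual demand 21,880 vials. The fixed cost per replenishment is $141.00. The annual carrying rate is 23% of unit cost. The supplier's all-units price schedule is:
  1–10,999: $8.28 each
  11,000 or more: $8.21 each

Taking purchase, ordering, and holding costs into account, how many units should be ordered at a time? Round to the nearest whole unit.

Holding cost per unit per year at price C is H = 0.23·C.
Evaluate total cost at each tier's feasible EOQ or, if the EOQ is below the tier, at the tier's minimum quantity.
EOQ at $8.28 = 1800.0 (feasible in tier 1): TC = 21,880×$8.28 + (21,880/1800.0)×141 + (1800.0/2)×0.23×$8.28 = $184,594.29.
EOQ at $8.21 = 1807.6 < 11000, so use break Q=11000: TC = 21,880×$8.21 + (21,880/11000.0)×141 + (11000.0/2)×0.23×$8.21 = $190,300.91.
Lowest total cost is $184,594.29 at Q = 1800.0.

Q* ≈ 1,800 vials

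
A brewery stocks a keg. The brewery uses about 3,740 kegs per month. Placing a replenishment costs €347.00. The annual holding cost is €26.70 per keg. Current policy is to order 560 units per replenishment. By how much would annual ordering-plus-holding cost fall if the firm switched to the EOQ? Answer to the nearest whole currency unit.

Extra cost ≈ €6,448 per year

Annual demand D = 3,740 × 12 = 44,880.
EOQ = √(2DS/H) = √(2 × 44,880 × 347 / 26.7) ≈ 1080.07.
Cost at Q* = (D/Q*)S + (Q*/2)H = √(2DSH) ≈ €28,837.78.
Cost at Q = 560: (44,880/560)×347 + (560/2)×26.7 = €27,809.57 + €7,476.00 = €35,285.57.
Excess = €35,285.57 − €28,837.78 = €6,447.79.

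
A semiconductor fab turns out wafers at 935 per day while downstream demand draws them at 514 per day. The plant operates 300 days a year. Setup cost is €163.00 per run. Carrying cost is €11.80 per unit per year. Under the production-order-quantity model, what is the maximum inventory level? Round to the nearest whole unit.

Annual demand D = 514 × 300 = 154,200.
Production build-up factor (1 − d/p) = 1 − 514/935 = 0.4503.
Q* = √(2DS / (H(1 − d/p))) = √(2 × 154,200 × 163 / (11.8 × 0.4503)).
= √(50,269,200 / 5.3132) ≈ 3075.918.
Maximum inventory = Q*(1 − d/p) = 3075.918 × 0.4503 ≈ 1384.985.

I_max ≈ 1,385 wafers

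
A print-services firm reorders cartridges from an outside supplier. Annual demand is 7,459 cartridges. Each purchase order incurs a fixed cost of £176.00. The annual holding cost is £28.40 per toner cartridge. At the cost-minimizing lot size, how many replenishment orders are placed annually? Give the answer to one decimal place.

Q* = √(2DS/H) = √(2 × 7,459 × 176 / 28.4) ≈ 304.06.
Orders per year = D / Q* = 7,459 / 304.06 ≈ 24.532.

N ≈ 24.5 orders per year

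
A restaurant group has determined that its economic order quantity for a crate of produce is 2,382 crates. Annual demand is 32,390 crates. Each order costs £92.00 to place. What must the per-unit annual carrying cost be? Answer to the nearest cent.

H ≈ £1.05

The basic EOQ model gives Q* = √(2DS/H); rearrange for the unknown.
From Q* = √(2DS/H): H = 2DS / Q*² = 2 × 32,390 × 92 / 2,382² = 1.0504.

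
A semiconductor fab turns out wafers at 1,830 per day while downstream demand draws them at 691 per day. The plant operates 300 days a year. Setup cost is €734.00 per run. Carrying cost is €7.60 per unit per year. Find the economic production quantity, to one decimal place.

Annual demand D = 691 × 300 = 207,300.
Production build-up factor (1 − d/p) = 1 − 691/1,830 = 0.6224.
Q* = √(2DS / (H(1 − d/p))) = √(2 × 207,300 × 734 / (7.6 × 0.6224)).
= √(304,316,400 / 4.7303) ≈ 8020.835.

Q* ≈ 8,020.8 wafers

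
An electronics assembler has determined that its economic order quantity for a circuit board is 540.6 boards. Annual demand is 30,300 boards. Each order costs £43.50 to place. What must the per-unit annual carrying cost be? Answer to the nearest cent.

H ≈ £9.02

The basic EOQ model gives Q* = √(2DS/H); rearrange for the unknown.
From Q* = √(2DS/H): H = 2DS / Q*² = 2 × 30,300 × 43.5 / 540.6² = 9.0201.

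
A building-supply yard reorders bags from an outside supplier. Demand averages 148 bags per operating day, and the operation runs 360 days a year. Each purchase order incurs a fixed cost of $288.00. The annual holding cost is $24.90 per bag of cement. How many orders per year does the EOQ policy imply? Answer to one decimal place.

N ≈ 48.0 orders per year

Annual demand D = 148 × 360 = 53,280.
EOQ = √(2DS/H) = √(2 × 53,280 × 288 / 24.9) ≈ 1110.18.
Orders per year = D / Q* = 53,280 / 1110.18 ≈ 47.992.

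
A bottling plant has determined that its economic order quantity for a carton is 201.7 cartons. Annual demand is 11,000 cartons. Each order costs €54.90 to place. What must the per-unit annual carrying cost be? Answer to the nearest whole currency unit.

H ≈ €30

Squaring Q* = √(2DS/H) gives Q*² = 2DS/H.
From Q* = √(2DS/H): H = 2DS / Q*² = 2 × 11,000 × 54.9 / 201.7² = 29.6882.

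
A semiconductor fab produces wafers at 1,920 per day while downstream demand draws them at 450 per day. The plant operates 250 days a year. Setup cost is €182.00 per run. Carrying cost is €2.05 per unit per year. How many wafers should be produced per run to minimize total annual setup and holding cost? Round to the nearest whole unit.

Q* ≈ 5,108 wafers

Annual demand D = 450 × 250 = 112,500.
Production build-up factor (1 − d/p) = 1 − 450/1,920 = 0.7656.
Q* = √(2DS / (H(1 − d/p))) = √(2 × 112,500 × 182 / (2.05 × 0.7656)).
= √(40,950,000 / 1.5695) ≈ 5107.895.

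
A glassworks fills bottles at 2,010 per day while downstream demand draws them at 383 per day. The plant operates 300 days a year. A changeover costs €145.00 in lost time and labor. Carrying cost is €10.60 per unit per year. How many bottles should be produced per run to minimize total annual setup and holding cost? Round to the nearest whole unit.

Q* ≈ 1,971 bottles

Annual demand D = 383 × 300 = 114,900.
Production build-up factor (1 − d/p) = 1 − 383/2,010 = 0.8095.
Q* = √(2DS / (H(1 − d/p))) = √(2 × 114,900 × 145 / (10.6 × 0.8095)).
= √(33,321,000 / 8.5802) ≈ 1970.654.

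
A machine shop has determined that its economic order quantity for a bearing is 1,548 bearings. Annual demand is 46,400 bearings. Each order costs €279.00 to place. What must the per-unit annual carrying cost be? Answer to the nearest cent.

Invert the EOQ relation Q*² = 2DS/H.
From Q* = √(2DS/H): H = 2DS / Q*² = 2 × 46,400 × 279 / 1,548² = 10.8046.

H ≈ €10.80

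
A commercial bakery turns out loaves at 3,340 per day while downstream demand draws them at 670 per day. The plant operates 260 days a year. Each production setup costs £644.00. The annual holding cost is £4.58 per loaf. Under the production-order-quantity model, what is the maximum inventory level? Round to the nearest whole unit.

Annual demand D = 670 × 260 = 174,200.
Production build-up factor (1 − d/p) = 1 − 670/3,340 = 0.7994.
Q* = √(2DS / (H(1 − d/p))) = √(2 × 174,200 × 644 / (4.58 × 0.7994)).
= √(224,369,600 / 3.6613) ≈ 7828.289.
Maximum inventory = Q*(1 − d/p) = 7828.289 × 0.7994 ≈ 6257.944.

I_max ≈ 6,258 loaves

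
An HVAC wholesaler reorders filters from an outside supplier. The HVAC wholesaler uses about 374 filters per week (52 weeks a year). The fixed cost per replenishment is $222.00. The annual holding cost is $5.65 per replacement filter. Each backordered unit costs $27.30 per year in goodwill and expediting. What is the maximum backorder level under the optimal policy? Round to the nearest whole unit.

S* ≈ 233 filters

Annual demand D = 374 × 52 = 19,448.
With planned backorders, Q* = √(2DS/H) · √((H+B)/B).
√(2DS/H) = √(2 × 19,448 × 222 / 5.65) = 1236.246.
√((H+B)/B) = √((5.65+27.3)/27.3) = 1.0986.
Q* ≈ 1358.161.
S* = Q* · H/(H+B) = 1358.161 × 5.65/32.95 ≈ 232.886.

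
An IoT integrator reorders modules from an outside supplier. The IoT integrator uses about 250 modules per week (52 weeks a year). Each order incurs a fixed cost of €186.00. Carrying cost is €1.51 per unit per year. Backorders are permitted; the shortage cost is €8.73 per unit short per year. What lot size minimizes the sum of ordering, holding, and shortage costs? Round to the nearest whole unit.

Annual demand D = 250 × 52 = 13,000.
With planned backorders, Q* = √(2DS/H) · √((H+B)/B).
√(2DS/H) = √(2 × 13,000 × 186 / 1.51) = 1789.595.
√((H+B)/B) = √((1.51+8.73)/8.73) = 1.0830.
Q* ≈ 1938.195.

Q* ≈ 1,938 modules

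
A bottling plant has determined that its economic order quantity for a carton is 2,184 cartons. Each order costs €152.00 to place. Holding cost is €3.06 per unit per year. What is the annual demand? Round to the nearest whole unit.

Invert the EOQ relation Q*² = 2DS/H.
From Q* = √(2DS/H): D = Q*²H / (2S) = 2,184² × 3.06 / (2 × 152) = 48012.366.

D ≈ 48,012 cartons per year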